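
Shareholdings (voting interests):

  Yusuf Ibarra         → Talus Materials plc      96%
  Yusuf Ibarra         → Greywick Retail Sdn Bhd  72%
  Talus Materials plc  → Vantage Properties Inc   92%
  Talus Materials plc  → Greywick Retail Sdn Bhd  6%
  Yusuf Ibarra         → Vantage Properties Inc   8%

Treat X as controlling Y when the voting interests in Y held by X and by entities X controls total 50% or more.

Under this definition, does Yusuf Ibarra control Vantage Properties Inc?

Yusuf holds 96% of Talus, so Yusuf controls Talus.
Talus and Yusuf together hold 92% + 8% = 100% of Vantage, so Yusuf controls Vantage.

Yes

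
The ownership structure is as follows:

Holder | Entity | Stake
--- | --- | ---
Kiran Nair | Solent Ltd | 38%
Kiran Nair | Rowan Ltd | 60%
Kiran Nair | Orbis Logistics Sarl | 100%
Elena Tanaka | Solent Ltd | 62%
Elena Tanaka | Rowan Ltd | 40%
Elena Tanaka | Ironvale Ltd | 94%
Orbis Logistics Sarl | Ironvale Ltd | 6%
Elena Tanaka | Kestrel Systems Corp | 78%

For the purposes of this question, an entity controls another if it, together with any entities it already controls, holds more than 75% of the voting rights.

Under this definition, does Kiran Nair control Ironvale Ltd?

Kiran holds 100% of Orbis, so Kiran controls Orbis.
In Ironvale, Kiran's side holds only 6%, not > 75%.
So Kiran does not control Ironvale.

No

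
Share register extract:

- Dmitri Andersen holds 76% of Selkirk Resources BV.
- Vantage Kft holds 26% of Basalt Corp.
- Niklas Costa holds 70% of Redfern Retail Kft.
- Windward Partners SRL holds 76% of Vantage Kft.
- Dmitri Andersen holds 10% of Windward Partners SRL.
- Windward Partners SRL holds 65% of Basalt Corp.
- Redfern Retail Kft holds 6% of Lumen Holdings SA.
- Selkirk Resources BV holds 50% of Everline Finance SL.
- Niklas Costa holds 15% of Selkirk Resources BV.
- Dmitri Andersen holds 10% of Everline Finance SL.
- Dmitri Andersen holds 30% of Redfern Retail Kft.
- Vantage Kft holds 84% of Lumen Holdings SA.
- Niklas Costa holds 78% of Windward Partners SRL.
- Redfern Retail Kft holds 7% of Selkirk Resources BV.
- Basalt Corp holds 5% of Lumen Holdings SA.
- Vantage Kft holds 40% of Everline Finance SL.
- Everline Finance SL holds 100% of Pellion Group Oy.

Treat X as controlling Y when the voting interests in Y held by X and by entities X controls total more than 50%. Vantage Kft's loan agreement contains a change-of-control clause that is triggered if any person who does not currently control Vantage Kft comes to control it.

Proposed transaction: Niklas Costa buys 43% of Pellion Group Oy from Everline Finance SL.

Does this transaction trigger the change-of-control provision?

The purchase adds only to Niklas's holdings (Everline's stake shrinks), so Niklas is the only person who could newly come to control Vantage.
Niklas holds 78% of Windward, so Niklas controls Windward.
Windward holds 76% of Vantage, so Niklas controls Vantage.
So Niklas already controls Vantage before the transaction.
After the purchase, Niklas holds 43% of Pellion directly, and Everline's stake falls to 57%.
Niklas controlled Vantage already, so this is not a new person acquiring control; every other person's position is unchanged or reduced.
No new person acquires control, so the clause is not triggered.

No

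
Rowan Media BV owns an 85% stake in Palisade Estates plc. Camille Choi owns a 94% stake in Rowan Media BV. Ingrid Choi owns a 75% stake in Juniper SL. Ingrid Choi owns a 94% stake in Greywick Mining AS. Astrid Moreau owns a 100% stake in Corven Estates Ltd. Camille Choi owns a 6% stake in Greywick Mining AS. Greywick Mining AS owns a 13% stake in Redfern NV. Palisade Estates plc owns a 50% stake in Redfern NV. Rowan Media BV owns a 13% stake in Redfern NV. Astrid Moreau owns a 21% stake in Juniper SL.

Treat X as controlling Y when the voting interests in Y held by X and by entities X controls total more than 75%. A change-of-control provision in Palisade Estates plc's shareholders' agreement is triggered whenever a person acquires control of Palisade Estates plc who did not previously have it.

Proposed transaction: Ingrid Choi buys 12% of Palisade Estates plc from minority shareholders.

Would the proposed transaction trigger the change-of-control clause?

The purchase changes only Ingrid's holdings, so Ingrid is the only person who could newly come to control Palisade.
Ingrid holds 94% of Greywick, so Ingrid controls Greywick.
Neither Ingrid nor any entity Ingrid controls holds any voting interest in Palisade.
So before the transaction, Ingrid does not control Palisade.
After the purchase, Ingrid holds 12% of Palisade directly.
After the transaction, Ingrid's side holds 12% of Palisade, not > 75%, so Ingrid still does not control Palisade.
No new person acquires control, so the clause is not triggered.

No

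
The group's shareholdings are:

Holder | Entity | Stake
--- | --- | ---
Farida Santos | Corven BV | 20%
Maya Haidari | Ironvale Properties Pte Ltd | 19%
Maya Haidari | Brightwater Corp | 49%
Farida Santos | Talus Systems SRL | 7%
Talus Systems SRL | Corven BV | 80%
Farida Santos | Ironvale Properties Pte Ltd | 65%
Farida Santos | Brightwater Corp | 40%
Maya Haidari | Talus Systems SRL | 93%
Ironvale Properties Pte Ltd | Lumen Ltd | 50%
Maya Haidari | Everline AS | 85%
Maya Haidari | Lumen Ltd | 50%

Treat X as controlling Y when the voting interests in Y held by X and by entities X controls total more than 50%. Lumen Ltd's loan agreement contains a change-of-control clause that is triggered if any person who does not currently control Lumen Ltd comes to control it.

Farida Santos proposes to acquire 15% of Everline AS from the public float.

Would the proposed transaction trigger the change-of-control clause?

The purchase changes only Farida's holdings, so Farida is the only person who could newly come to control Lumen.
Farida holds 65% of Ironvale, so Farida controls Ironvale.
In Lumen, Farida's side holds only 50%, not > 50%.
So before the transaction, Farida does not control Lumen.
After the purchase, Farida holds 15% of Everline directly.
Farida's side now holds 15% of Everline, not > 50%, so Farida still does not control Everline.
After the transaction, Farida's side holds 50% of Lumen, not > 50%, so Farida still does not control Lumen.
No new person acquires control, so the clause is not triggered.

No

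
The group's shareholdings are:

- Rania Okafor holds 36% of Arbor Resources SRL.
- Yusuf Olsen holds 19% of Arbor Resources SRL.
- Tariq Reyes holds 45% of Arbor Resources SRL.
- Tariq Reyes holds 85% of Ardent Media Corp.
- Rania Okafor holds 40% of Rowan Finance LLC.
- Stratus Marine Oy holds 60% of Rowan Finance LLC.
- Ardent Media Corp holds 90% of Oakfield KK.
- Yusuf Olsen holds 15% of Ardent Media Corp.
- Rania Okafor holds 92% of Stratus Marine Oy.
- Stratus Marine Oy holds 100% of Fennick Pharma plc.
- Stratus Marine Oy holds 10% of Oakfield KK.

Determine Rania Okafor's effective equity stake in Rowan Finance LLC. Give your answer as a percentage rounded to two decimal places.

95.20%

Rania reaches Rowan along 2 paths.
Via Stratus: 92% × 60% = 55.2%.
Direct stake: 40% = 40%.
Total: 55.2% + 40% = 95.2%.
Rounded: 95.20%.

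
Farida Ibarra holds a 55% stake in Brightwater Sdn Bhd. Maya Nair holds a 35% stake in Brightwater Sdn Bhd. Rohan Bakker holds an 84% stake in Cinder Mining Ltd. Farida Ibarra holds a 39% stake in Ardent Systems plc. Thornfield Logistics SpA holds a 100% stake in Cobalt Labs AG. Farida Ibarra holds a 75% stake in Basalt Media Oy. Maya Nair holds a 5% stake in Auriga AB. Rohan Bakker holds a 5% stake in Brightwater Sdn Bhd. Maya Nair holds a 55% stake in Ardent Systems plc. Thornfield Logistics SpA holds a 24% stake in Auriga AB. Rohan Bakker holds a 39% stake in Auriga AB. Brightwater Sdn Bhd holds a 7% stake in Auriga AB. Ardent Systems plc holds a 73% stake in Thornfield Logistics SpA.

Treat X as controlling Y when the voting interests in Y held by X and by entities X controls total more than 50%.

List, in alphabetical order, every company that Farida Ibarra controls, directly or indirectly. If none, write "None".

Farida holds 55% of Brightwater, so Farida controls Brightwater.
Farida holds 75% of Basalt, so Farida controls Basalt.
No other company's threshold is met.

Basalt Media Oy, Brightwater Sdn Bhd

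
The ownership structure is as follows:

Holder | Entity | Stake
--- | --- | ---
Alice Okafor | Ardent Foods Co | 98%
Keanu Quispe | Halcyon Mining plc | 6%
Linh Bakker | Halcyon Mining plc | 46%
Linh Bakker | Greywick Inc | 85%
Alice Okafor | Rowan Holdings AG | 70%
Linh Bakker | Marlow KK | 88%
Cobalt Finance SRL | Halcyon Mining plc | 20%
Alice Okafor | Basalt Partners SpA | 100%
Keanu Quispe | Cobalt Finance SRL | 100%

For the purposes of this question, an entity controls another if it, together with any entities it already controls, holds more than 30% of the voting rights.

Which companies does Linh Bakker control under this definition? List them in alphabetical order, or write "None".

Greywick Inc, Halcyon Mining plc, Marlow KK

Linh holds 88% of Marlow, so Linh controls Marlow.
Linh holds 46% of Halcyon, so Linh controls Halcyon.
Linh holds 85% of Greywick, so Linh controls Greywick.
No other company's threshold is met.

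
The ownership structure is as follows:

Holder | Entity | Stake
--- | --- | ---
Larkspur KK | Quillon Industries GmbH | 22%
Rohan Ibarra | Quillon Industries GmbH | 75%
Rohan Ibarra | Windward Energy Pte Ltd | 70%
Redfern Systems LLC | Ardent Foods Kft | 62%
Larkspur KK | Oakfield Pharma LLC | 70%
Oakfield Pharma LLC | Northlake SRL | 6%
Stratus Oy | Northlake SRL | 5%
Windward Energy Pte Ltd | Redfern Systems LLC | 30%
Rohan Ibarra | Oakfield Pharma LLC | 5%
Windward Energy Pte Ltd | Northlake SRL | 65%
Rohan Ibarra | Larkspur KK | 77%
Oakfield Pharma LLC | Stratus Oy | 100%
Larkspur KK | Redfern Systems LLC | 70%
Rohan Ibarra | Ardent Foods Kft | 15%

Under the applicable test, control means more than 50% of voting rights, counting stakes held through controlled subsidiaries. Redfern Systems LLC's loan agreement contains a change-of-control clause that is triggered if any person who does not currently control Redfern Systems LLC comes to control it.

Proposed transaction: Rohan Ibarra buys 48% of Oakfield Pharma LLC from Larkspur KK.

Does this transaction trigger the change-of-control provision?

No

The purchase adds only to Rohan's holdings (Larkspur's stake shrinks), so Rohan is the only person who could newly come to control Redfern.
Rohan holds 70% of Windward, so Rohan controls Windward.
Rohan holds 77% of Larkspur, so Rohan controls Larkspur.
Larkspur and Windward together hold 70% + 30% = 100% of Redfern, so Rohan controls Redfern.
So Rohan already controls Redfern before the transaction.
After the purchase, Rohan's direct stake in Oakfield rises to 5% + 48% = 53%, and Larkspur's stake falls to 22%.
Rohan controlled Redfern already, so this is not a new person acquiring control; every other person's position is unchanged or reduced.
No new person acquires control, so the clause is not triggered.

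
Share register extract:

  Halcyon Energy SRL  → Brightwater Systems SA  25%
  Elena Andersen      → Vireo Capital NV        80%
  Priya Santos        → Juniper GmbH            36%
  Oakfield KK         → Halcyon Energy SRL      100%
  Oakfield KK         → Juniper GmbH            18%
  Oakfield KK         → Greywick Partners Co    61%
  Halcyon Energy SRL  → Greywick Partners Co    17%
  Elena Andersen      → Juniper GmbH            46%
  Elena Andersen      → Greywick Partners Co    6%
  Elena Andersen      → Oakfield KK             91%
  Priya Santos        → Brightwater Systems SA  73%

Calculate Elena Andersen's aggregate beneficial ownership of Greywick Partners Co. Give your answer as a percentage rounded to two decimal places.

Elena reaches Greywick along 3 paths.
Direct stake: 6% = 6%.
Via Oakfield → Halcyon: 91% × 100% × 17% = 15.47%.
Via Oakfield: 91% × 61% = 55.51%.
Total: 6% + 15.47% + 55.51% = 76.98%.

76.98%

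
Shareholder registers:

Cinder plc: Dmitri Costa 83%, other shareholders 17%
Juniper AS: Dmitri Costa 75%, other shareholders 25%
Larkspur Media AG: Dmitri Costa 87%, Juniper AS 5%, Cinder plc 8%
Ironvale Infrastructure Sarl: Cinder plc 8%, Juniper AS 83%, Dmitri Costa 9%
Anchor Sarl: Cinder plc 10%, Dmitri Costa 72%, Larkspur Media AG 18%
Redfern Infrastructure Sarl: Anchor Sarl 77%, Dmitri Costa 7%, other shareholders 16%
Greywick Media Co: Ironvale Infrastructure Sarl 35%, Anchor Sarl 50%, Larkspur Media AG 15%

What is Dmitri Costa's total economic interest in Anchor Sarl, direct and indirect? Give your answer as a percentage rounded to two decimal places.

97.83%

Dmitri reaches Anchor along 5 paths.
Via Cinder: 83% × 10% = 8.3%.
Direct stake: 72% = 72%.
Via Larkspur: 87% × 18% = 15.66%.
Via Juniper → Larkspur: 75% × 5% × 18% = 0.675%.
Via Cinder → Larkspur: 83% × 8% × 18% = 1.1952%.
Total: 8.3% + 72% + 15.66% + 0.675% + 1.1952% = 97.8302%.
Rounded: 97.83%.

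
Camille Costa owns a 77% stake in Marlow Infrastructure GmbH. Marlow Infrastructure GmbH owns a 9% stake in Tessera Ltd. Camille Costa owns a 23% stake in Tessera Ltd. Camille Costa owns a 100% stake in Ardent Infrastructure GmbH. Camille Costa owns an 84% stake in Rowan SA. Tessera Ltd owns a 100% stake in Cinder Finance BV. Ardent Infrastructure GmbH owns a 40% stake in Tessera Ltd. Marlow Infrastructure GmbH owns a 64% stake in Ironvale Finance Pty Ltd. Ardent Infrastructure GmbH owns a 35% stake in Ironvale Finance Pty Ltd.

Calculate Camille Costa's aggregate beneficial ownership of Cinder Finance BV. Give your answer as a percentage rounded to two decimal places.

Camille reaches Cinder along 3 paths.
Via Ardent → Tessera: 100% × 40% × 100% = 40%.
Via Marlow → Tessera: 77% × 9% × 100% = 6.93%.
Via Tessera: 23% × 100% = 23%.
Total: 40% + 6.93% + 23% = 69.93%.

69.93%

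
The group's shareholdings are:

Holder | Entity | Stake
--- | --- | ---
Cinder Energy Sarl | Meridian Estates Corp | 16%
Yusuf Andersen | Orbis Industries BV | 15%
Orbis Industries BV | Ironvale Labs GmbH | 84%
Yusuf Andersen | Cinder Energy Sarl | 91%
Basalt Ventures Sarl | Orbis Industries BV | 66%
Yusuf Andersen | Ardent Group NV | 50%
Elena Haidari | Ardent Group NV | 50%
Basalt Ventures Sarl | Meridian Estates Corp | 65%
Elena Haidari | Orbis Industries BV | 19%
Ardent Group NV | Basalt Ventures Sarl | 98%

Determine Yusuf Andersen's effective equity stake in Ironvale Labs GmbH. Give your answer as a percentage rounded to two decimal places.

39.77%

Yusuf reaches Ironvale along 2 paths.
Via Orbis: 15% × 84% = 12.6%.
Via Ardent → Basalt → Orbis: 50% × 98% × 66% × 84% = 27.1656%.
Total: 12.6% + 27.1656% = 39.7656%.
Rounded: 39.77%.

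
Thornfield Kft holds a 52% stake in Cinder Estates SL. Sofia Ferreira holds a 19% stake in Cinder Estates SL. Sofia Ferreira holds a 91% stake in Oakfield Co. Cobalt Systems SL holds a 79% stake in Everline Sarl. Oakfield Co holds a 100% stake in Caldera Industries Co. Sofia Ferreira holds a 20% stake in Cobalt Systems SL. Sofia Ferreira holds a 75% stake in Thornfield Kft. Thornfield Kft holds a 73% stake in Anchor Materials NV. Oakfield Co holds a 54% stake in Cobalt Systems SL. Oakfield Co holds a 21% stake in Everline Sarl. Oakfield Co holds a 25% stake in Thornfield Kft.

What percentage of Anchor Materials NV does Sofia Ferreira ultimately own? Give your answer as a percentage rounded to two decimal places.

Sofia reaches Anchor along 2 paths.
Via Thornfield: 75% × 73% = 54.75%.
Via Oakfield → Thornfield: 91% × 25% × 73% = 16.6075%.
Total: 54.75% + 16.6075% = 71.3575%.
Rounded: 71.36%.

71.36%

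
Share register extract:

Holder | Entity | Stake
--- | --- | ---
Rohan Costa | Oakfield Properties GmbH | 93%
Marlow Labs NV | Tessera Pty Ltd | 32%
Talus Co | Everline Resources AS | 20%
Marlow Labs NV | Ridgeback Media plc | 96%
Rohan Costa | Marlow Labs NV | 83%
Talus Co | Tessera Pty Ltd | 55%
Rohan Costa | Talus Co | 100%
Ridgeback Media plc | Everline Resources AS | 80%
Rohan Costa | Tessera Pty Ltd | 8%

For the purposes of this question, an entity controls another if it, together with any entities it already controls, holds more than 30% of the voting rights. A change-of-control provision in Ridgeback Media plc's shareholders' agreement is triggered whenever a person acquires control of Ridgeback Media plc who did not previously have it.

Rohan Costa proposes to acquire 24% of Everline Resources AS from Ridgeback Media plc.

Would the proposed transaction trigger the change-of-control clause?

No

The purchase adds only to Rohan's holdings (Ridgeback's stake shrinks), so Rohan is the only person who could newly come to control Ridgeback.
Rohan holds 83% of Marlow, so Rohan controls Marlow.
Marlow holds 96% of Ridgeback, so Rohan controls Ridgeback.
So Rohan already controls Ridgeback before the transaction.
After the purchase, Rohan holds 24% of Everline directly, and Ridgeback's stake falls to 56%.
Rohan controlled Ridgeback already, so this is not a new person acquiring control; every other person's position is unchanged or reduced.
No new person acquires control, so the clause is not triggered.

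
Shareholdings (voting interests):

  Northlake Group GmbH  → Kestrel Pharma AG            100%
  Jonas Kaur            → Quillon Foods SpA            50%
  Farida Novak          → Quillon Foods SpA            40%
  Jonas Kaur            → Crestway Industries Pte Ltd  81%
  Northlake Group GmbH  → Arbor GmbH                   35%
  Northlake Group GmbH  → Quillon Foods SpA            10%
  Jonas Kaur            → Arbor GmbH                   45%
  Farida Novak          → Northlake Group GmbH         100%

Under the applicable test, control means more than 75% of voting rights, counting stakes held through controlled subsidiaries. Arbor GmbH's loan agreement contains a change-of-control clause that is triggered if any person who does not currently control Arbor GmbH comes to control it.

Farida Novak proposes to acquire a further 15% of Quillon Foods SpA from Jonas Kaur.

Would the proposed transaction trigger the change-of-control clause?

No

The purchase adds only to Farida's holdings (Jonas's stake shrinks), so Farida is the only person who could newly come to control Arbor.
Farida holds 100% of Northlake, so Farida controls Northlake.
Northlake holds 100% of Kestrel, so Farida controls Kestrel.
In Arbor, Farida's side holds only 35%, not > 75%.
So before the transaction, Farida does not control Arbor.
After the purchase, Farida's direct stake in Quillon rises to 40% + 15% = 55%, and Jonas's stake falls to 35%.
Farida's side now holds 55% + 10% = 65% of Quillon, not > 75%, so Farida still does not control Quillon.
After the transaction, Farida's side holds 35% of Arbor, not > 75%, so Farida still does not control Arbor.
No new person acquires control, so the clause is not triggered.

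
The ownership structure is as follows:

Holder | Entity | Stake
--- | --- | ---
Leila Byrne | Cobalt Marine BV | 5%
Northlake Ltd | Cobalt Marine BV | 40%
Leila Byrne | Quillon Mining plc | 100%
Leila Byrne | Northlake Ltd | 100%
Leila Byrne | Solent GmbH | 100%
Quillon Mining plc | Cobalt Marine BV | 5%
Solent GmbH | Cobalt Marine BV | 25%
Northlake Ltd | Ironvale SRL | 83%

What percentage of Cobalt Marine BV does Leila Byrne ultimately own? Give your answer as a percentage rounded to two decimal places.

75.00%

Leila reaches Cobalt along 4 paths.
Via Quillon: 100% × 5% = 5%.
Via Solent: 100% × 25% = 25%.
Via Northlake: 100% × 40% = 40%.
Direct stake: 5% = 5%.
Total: 5% + 25% + 40% + 5% = 75%.
Rounded: 75.00%.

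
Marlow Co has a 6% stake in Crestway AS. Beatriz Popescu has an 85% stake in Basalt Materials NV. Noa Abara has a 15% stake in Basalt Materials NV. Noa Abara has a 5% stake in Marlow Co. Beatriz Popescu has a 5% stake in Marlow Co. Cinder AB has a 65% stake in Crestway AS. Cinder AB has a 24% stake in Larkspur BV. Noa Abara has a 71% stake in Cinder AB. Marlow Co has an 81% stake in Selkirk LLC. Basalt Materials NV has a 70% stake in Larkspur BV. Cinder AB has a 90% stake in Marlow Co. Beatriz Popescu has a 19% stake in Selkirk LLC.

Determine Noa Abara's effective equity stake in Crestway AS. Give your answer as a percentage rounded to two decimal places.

50.28%

Noa reaches Crestway along 3 paths.
Via Cinder: 71% × 65% = 46.15%.
Via Cinder → Marlow: 71% × 90% × 6% = 3.834%.
Via Marlow: 5% × 6% = 0.3%.
Total: 46.15% + 3.834% + 0.3% = 50.284%.
Rounded: 50.28%.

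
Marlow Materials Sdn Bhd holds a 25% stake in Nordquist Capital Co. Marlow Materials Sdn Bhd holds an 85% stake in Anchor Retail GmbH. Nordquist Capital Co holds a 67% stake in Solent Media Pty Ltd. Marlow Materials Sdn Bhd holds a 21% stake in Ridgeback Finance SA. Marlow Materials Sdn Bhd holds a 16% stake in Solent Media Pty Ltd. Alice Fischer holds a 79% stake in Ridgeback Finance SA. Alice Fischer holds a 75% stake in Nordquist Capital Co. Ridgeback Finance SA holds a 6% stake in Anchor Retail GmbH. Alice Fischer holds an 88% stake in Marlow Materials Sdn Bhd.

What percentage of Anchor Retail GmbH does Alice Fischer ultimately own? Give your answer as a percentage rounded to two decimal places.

Alice reaches Anchor along 3 paths.
Via Marlow: 88% × 85% = 74.8%.
Via Marlow → Ridgeback: 88% × 21% × 6% = 1.1088%.
Via Ridgeback: 79% × 6% = 4.74%.
Total: 74.8% + 1.1088% + 4.74% = 80.6488%.
Rounded: 80.65%.

80.65%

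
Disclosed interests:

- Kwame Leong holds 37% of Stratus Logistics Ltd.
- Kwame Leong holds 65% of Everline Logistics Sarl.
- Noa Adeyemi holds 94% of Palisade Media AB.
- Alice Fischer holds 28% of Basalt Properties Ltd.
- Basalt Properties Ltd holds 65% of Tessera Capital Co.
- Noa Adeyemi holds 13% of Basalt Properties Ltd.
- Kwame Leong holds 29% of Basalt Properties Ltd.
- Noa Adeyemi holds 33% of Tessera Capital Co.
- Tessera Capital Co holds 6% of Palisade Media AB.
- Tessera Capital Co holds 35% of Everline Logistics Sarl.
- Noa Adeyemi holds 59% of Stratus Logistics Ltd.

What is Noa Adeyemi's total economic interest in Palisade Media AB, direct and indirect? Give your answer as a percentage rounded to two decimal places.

Noa reaches Palisade along 3 paths.
Via Basalt → Tessera: 13% × 65% × 6% = 0.507%.
Via Tessera: 33% × 6% = 1.98%.
Direct stake: 94% = 94%.
Total: 0.507% + 1.98% + 94% = 96.487%.
Rounded: 96.49%.

96.49%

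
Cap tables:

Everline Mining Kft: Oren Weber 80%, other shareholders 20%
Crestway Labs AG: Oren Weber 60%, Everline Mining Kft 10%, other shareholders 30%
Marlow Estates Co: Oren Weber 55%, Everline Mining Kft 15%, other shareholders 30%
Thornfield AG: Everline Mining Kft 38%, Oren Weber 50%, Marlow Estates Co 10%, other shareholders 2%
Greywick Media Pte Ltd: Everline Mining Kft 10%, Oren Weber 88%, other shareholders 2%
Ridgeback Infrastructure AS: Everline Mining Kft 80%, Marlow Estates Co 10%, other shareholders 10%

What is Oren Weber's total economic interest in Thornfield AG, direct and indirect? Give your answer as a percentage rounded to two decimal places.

87.10%

Oren reaches Thornfield along 4 paths.
Via Everline: 80% × 38% = 30.4%.
Direct stake: 50% = 50%.
Via Marlow: 55% × 10% = 5.5%.
Via Everline → Marlow: 80% × 15% × 10% = 1.2%.
Total: 30.4% + 50% + 5.5% + 1.2% = 87.1%.
Rounded: 87.10%.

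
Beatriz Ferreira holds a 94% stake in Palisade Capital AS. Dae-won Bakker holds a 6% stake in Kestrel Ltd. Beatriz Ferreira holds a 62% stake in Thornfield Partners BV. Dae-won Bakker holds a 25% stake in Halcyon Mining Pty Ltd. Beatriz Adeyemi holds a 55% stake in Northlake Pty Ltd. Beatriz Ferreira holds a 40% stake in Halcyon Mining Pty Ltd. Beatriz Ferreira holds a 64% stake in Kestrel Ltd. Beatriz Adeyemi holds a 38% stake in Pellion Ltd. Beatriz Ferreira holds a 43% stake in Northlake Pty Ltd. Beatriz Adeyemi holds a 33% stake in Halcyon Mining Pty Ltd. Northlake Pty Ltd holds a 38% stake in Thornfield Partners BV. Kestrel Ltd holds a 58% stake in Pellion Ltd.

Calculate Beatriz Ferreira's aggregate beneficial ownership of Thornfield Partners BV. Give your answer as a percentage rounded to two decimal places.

78.34%

Beatriz Ferreira reaches Thornfield along 2 paths.
Via Northlake: 43% × 38% = 16.34%.
Direct stake: 62% = 62%.
Total: 16.34% + 62% = 78.34%.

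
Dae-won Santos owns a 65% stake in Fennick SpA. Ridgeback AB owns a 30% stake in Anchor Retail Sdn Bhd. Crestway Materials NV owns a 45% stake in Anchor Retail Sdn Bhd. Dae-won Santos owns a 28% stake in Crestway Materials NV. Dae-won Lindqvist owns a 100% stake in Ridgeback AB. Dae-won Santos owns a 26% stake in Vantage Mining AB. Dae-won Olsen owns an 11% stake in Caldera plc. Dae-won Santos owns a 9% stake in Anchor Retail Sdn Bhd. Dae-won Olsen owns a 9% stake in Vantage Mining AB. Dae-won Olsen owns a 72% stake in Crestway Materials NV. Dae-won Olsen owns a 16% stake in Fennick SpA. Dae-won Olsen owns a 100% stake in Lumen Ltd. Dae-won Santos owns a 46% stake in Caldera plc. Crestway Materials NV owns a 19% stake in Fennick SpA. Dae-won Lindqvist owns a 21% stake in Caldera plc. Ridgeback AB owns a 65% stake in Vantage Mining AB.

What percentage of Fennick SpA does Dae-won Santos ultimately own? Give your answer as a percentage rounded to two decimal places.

Dae-won Santos reaches Fennick along 2 paths.
Direct stake: 65% = 65%.
Via Crestway: 28% × 19% = 5.32%.
Total: 65% + 5.32% = 70.32%.

70.32%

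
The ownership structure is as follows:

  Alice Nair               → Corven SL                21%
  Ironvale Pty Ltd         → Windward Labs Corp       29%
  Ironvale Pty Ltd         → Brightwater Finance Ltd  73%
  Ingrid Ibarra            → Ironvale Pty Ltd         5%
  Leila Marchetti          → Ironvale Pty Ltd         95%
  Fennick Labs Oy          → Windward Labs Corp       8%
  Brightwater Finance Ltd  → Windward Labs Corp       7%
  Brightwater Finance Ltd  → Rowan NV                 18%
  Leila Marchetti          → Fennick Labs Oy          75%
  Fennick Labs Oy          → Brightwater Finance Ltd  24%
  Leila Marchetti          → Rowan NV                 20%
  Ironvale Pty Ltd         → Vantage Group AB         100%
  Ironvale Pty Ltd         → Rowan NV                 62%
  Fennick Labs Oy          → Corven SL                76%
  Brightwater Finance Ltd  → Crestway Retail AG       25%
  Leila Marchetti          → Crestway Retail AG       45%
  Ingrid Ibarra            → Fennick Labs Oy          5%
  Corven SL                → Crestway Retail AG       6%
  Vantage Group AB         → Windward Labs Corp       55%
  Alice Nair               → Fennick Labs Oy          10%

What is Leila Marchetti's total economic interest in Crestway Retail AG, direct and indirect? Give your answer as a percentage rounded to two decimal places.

70.26%

Leila reaches Crestway along 4 paths.
Via Fennick → Corven: 75% × 76% × 6% = 3.42%.
Direct stake: 45% = 45%.
Via Ironvale → Brightwater: 95% × 73% × 25% = 17.3375%.
Via Fennick → Brightwater: 75% × 24% × 25% = 4.5%.
Total: 3.42% + 45% + 17.3375% + 4.5% = 70.2575%.
Rounded: 70.26%.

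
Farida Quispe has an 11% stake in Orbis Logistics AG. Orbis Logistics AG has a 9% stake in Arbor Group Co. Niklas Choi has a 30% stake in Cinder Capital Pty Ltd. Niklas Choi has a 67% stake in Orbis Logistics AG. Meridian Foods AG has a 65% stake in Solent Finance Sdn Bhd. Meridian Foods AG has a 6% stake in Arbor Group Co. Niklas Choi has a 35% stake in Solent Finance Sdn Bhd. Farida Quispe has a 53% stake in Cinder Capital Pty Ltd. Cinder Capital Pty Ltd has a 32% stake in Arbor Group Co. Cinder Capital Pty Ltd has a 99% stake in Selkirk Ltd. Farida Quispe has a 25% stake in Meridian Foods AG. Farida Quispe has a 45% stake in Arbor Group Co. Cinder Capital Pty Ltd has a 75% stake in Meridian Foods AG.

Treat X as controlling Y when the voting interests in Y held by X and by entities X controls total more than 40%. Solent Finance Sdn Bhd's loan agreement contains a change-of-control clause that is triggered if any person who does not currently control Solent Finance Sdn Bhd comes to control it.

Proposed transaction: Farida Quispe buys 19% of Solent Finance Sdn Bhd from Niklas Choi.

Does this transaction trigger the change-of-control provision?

No

The purchase adds only to Farida's holdings (Niklas's stake shrinks), so Farida is the only person who could newly come to control Solent.
Farida holds 53% of Cinder, so Farida controls Cinder.
Farida and Cinder together hold 25% + 75% = 100% of Meridian, so Farida controls Meridian.
Meridian holds 65% of Solent, so Farida controls Solent.
So Farida already controls Solent before the transaction.
After the purchase, Farida holds 19% of Solent directly, and Niklas's stake falls to 16%.
Farida controlled Solent already, so this is not a new person acquiring control; every other person's position is unchanged or reduced.
No new person acquires control, so the clause is not triggered.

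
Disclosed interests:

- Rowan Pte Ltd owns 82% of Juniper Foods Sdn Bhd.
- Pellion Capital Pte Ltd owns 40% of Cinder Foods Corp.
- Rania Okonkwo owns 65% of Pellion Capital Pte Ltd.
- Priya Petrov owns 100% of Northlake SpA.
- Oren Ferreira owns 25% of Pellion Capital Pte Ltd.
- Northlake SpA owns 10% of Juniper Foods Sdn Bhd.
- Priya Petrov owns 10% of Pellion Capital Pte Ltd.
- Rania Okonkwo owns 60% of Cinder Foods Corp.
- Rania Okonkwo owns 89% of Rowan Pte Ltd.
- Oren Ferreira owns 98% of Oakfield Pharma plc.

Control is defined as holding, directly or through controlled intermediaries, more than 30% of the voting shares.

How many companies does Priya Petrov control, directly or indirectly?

1

Priya holds 100% of Northlake, so Priya controls Northlake.
No other company's threshold is met.
Priya controls 1 company.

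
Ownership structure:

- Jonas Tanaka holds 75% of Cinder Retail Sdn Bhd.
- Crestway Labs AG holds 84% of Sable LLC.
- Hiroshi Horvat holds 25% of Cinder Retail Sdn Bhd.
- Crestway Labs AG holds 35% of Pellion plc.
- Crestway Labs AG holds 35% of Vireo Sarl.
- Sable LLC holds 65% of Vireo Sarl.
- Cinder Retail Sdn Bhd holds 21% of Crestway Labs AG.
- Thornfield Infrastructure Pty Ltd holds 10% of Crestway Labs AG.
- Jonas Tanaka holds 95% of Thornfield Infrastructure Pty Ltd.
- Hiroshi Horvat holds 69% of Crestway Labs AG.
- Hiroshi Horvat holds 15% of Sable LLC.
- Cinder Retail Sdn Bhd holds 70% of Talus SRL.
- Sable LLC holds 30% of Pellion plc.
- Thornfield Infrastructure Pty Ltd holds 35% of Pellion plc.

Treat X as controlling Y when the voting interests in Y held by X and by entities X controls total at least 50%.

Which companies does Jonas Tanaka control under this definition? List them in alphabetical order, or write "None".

Jonas holds 95% of Thornfield, so Jonas controls Thornfield.
Jonas holds 75% of Cinder, so Jonas controls Cinder.
Cinder holds 70% of Talus, so Jonas controls Talus.
No other company's threshold is met.

Cinder Retail Sdn Bhd, Talus SRL, Thornfield Infrastructure Pty Ltd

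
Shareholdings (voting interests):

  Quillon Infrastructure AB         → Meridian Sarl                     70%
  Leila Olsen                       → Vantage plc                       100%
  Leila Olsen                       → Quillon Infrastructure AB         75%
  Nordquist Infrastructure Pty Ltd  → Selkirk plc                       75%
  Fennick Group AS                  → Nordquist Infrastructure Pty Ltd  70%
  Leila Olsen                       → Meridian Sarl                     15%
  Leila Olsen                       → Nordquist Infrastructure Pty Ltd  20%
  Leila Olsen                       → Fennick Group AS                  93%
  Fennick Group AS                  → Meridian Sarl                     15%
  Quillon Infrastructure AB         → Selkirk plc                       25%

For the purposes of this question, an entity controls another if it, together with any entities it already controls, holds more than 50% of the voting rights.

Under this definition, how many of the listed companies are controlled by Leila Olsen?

6

Leila holds 75% of Quillon, so Leila controls Quillon.
Leila holds 93% of Fennick, so Leila controls Fennick.
Fennick and Leila and Quillon together hold 15% + 15% + 70% = 100% of Meridian, so Leila controls Meridian.
Leila and Fennick together hold 20% + 70% = 90% of Nordquist, so Leila controls Nordquist.
Leila holds 100% of Vantage, so Leila controls Vantage.
Quillon and Nordquist together hold 25% + 75% = 100% of Selkirk, so Leila controls Selkirk.
Leila controls 6 companies.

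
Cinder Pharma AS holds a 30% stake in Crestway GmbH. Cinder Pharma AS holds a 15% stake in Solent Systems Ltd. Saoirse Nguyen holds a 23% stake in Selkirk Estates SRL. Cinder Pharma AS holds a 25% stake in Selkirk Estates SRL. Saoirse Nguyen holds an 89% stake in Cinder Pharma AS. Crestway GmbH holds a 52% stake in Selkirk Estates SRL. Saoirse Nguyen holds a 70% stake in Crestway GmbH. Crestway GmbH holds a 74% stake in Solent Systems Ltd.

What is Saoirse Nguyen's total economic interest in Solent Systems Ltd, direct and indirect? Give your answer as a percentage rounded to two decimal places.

84.91%

Saoirse reaches Solent along 3 paths.
Via Crestway: 70% × 74% = 51.8%.
Via Cinder → Crestway: 89% × 30% × 74% = 19.758%.
Via Cinder: 89% × 15% = 13.35%.
Total: 51.8% + 19.758% + 13.35% = 84.908%.
Rounded: 84.91%.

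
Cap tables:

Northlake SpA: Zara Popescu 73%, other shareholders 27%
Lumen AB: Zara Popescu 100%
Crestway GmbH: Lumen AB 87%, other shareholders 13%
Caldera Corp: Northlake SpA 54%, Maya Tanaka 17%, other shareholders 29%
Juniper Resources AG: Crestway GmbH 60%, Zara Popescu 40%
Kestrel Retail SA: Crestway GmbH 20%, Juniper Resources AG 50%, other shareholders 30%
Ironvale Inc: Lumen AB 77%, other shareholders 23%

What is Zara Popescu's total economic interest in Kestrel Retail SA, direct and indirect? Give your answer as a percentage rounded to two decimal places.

63.50%

Zara reaches Kestrel along 3 paths.
Via Lumen → Crestway: 100% × 87% × 20% = 17.4%.
Via Lumen → Crestway → Juniper: 100% × 87% × 60% × 50% = 26.1%.
Via Juniper: 40% × 50% = 20%.
Total: 17.4% + 26.1% + 20% = 63.5%.
Rounded: 63.50%.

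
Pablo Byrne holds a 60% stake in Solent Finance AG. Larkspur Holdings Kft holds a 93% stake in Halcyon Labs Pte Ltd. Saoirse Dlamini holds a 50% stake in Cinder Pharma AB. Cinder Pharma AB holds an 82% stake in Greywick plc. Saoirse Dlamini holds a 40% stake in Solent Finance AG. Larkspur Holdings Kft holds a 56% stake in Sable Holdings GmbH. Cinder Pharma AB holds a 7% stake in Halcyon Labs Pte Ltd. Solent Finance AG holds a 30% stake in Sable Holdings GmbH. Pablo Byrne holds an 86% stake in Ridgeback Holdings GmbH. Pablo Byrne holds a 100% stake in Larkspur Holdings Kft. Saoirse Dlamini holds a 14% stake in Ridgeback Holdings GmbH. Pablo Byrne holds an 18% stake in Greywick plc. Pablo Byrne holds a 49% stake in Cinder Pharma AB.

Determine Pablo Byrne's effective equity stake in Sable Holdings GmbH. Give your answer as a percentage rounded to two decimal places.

Pablo reaches Sable along 2 paths.
Via Larkspur: 100% × 56% = 56%.
Via Solent: 60% × 30% = 18%.
Total: 56% + 18% = 74%.
Rounded: 74.00%.

74.00%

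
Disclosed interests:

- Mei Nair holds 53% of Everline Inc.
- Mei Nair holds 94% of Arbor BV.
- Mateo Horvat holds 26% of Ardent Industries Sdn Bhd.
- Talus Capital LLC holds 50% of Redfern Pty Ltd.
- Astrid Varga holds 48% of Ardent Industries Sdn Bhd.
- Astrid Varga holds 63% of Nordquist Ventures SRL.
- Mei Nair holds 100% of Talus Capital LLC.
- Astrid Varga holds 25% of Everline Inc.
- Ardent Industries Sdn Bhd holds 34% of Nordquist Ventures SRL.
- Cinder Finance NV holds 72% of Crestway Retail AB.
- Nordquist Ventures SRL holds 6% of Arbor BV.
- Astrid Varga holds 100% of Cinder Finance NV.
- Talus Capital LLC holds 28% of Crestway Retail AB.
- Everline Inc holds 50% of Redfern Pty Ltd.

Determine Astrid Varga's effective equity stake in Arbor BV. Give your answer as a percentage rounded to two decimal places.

4.76%

Astrid reaches Arbor along 2 paths.
Via Ardent → Nordquist: 48% × 34% × 6% = 0.9792%.
Via Nordquist: 63% × 6% = 3.78%.
Total: 0.9792% + 3.78% = 4.7592%.
Rounded: 4.76%.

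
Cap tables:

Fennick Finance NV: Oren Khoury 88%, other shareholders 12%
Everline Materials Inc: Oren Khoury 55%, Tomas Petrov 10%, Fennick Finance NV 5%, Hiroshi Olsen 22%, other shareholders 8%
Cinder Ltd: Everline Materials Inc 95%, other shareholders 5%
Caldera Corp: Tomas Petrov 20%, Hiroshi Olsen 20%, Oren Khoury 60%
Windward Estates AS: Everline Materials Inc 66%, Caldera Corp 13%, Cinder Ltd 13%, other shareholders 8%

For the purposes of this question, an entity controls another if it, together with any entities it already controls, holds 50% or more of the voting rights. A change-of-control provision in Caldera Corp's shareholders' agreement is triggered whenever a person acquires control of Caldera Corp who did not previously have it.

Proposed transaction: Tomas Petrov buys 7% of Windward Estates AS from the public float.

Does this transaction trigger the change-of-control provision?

No

The purchase changes only Tomas's holdings, so Tomas is the only person who could newly come to control Caldera.
Tomas's largest direct stake is 20% in Caldera, which does not meet the threshold, so Tomas controls no company.
In Caldera, Tomas's side holds only 20%, not ≥ 50%.
So before the transaction, Tomas does not control Caldera.
After the purchase, Tomas holds 7% of Windward directly.
Tomas's side now holds 7% of Windward, not ≥ 50%, so Tomas still does not control Windward.
After the transaction, Tomas's side holds 20% of Caldera, not ≥ 50%, so Tomas still does not control Caldera.
No new person acquires control, so the clause is not triggered.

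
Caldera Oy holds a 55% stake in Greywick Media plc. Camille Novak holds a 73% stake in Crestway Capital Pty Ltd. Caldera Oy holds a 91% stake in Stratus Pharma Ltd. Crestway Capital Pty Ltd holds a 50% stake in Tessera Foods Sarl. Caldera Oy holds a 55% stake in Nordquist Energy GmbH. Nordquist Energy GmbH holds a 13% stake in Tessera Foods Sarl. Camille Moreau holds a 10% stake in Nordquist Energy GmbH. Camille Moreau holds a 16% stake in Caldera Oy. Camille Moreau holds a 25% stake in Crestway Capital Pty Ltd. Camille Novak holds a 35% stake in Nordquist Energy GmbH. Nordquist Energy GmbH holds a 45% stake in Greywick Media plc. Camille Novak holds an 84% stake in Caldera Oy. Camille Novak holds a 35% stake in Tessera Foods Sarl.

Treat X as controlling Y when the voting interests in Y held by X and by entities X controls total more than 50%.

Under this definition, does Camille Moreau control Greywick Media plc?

No

Camille Moreau's largest direct stake is 25% in Crestway, which does not meet the threshold, so Camille Moreau controls no company.
Neither Camille Moreau nor any entity Camille Moreau controls holds any voting interest in Greywick.
So Camille Moreau does not control Greywick.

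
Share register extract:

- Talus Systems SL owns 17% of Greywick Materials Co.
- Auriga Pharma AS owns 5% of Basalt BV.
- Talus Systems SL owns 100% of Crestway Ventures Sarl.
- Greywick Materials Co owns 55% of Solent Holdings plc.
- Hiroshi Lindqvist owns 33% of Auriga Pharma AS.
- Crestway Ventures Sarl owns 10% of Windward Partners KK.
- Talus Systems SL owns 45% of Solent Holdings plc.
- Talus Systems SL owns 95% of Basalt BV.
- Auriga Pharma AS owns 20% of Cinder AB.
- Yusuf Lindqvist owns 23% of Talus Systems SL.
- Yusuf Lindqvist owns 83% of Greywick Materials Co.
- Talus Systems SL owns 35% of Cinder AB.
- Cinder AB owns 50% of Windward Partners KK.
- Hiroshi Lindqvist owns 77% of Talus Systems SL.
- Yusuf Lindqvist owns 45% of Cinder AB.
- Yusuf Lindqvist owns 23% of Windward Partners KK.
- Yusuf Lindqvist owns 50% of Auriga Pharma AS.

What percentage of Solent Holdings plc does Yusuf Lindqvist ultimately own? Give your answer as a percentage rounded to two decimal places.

58.15%

Yusuf reaches Solent along 3 paths.
Via Talus: 23% × 45% = 10.35%.
Via Talus → Greywick: 23% × 17% × 55% = 2.1505%.
Via Greywick: 83% × 55% = 45.65%.
Total: 10.35% + 2.1505% + 45.65% = 58.1505%.
Rounded: 58.15%.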